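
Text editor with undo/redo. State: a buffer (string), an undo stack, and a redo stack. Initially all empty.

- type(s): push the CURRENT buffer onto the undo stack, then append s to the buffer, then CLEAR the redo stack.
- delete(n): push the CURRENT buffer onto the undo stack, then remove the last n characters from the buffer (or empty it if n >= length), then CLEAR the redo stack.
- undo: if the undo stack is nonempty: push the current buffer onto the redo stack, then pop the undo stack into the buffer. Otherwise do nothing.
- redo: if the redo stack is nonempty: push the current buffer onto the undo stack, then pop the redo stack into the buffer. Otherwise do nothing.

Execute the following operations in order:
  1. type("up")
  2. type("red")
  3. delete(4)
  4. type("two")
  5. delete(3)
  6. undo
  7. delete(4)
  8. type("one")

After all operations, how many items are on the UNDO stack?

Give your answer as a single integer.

After op 1 (type): buf='up' undo_depth=1 redo_depth=0
After op 2 (type): buf='upred' undo_depth=2 redo_depth=0
After op 3 (delete): buf='u' undo_depth=3 redo_depth=0
After op 4 (type): buf='utwo' undo_depth=4 redo_depth=0
After op 5 (delete): buf='u' undo_depth=5 redo_depth=0
After op 6 (undo): buf='utwo' undo_depth=4 redo_depth=1
After op 7 (delete): buf='(empty)' undo_depth=5 redo_depth=0
After op 8 (type): buf='one' undo_depth=6 redo_depth=0

Answer: 6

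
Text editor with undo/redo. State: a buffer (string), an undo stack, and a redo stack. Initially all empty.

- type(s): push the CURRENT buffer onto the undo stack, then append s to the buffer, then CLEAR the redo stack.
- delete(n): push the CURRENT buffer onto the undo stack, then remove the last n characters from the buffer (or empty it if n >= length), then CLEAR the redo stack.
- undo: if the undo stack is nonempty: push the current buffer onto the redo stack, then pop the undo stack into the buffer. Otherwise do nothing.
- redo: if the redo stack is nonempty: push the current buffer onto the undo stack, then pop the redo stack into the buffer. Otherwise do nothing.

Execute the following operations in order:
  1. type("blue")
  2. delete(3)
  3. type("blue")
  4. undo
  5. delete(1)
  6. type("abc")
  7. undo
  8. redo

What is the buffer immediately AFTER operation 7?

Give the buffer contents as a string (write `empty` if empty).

Answer: empty

Derivation:
After op 1 (type): buf='blue' undo_depth=1 redo_depth=0
After op 2 (delete): buf='b' undo_depth=2 redo_depth=0
After op 3 (type): buf='bblue' undo_depth=3 redo_depth=0
After op 4 (undo): buf='b' undo_depth=2 redo_depth=1
After op 5 (delete): buf='(empty)' undo_depth=3 redo_depth=0
After op 6 (type): buf='abc' undo_depth=4 redo_depth=0
After op 7 (undo): buf='(empty)' undo_depth=3 redo_depth=1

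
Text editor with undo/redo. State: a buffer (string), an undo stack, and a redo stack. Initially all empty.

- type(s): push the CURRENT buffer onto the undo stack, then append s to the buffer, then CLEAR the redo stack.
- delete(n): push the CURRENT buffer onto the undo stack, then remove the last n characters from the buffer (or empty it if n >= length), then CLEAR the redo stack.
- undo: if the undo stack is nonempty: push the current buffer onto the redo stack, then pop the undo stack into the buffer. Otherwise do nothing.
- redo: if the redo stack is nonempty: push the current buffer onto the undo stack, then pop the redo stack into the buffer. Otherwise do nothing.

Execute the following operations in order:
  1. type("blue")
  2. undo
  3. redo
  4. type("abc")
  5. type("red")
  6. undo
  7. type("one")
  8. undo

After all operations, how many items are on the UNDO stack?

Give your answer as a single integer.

After op 1 (type): buf='blue' undo_depth=1 redo_depth=0
After op 2 (undo): buf='(empty)' undo_depth=0 redo_depth=1
After op 3 (redo): buf='blue' undo_depth=1 redo_depth=0
After op 4 (type): buf='blueabc' undo_depth=2 redo_depth=0
After op 5 (type): buf='blueabcred' undo_depth=3 redo_depth=0
After op 6 (undo): buf='blueabc' undo_depth=2 redo_depth=1
After op 7 (type): buf='blueabcone' undo_depth=3 redo_depth=0
After op 8 (undo): buf='blueabc' undo_depth=2 redo_depth=1

Answer: 2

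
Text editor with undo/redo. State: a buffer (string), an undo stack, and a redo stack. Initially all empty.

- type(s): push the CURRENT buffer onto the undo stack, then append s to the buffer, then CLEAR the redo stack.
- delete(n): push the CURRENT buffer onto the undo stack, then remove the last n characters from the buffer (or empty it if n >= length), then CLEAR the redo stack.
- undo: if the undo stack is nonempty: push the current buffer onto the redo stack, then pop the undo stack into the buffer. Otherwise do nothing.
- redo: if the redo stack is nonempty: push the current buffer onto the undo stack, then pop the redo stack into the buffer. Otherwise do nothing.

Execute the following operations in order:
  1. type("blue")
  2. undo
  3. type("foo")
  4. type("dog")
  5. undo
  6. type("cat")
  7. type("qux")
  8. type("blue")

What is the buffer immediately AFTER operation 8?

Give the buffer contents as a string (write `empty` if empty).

After op 1 (type): buf='blue' undo_depth=1 redo_depth=0
After op 2 (undo): buf='(empty)' undo_depth=0 redo_depth=1
After op 3 (type): buf='foo' undo_depth=1 redo_depth=0
After op 4 (type): buf='foodog' undo_depth=2 redo_depth=0
After op 5 (undo): buf='foo' undo_depth=1 redo_depth=1
After op 6 (type): buf='foocat' undo_depth=2 redo_depth=0
After op 7 (type): buf='foocatqux' undo_depth=3 redo_depth=0
After op 8 (type): buf='foocatquxblue' undo_depth=4 redo_depth=0

Answer: foocatquxblue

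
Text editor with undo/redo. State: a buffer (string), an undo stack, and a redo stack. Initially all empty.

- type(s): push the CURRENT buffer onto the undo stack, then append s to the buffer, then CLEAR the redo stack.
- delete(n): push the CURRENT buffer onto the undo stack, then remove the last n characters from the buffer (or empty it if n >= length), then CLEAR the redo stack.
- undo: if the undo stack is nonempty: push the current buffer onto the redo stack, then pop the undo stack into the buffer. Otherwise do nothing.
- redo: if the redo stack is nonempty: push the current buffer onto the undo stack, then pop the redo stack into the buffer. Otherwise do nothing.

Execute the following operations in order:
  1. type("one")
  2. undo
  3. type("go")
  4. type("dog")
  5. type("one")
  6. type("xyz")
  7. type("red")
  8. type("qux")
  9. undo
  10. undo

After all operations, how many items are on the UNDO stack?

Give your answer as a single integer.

After op 1 (type): buf='one' undo_depth=1 redo_depth=0
After op 2 (undo): buf='(empty)' undo_depth=0 redo_depth=1
After op 3 (type): buf='go' undo_depth=1 redo_depth=0
After op 4 (type): buf='godog' undo_depth=2 redo_depth=0
After op 5 (type): buf='godogone' undo_depth=3 redo_depth=0
After op 6 (type): buf='godogonexyz' undo_depth=4 redo_depth=0
After op 7 (type): buf='godogonexyzred' undo_depth=5 redo_depth=0
After op 8 (type): buf='godogonexyzredqux' undo_depth=6 redo_depth=0
After op 9 (undo): buf='godogonexyzred' undo_depth=5 redo_depth=1
After op 10 (undo): buf='godogonexyz' undo_depth=4 redo_depth=2

Answer: 4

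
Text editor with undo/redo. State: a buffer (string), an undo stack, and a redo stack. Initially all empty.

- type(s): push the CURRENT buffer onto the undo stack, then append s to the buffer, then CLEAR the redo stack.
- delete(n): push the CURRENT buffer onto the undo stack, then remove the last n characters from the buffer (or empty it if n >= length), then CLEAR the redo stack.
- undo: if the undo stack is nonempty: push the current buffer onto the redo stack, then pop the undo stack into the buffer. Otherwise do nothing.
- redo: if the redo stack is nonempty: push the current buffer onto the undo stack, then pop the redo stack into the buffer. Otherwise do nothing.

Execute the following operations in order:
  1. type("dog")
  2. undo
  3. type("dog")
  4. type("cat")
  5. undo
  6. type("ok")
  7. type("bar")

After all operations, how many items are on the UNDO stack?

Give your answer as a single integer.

Answer: 3

Derivation:
After op 1 (type): buf='dog' undo_depth=1 redo_depth=0
After op 2 (undo): buf='(empty)' undo_depth=0 redo_depth=1
After op 3 (type): buf='dog' undo_depth=1 redo_depth=0
After op 4 (type): buf='dogcat' undo_depth=2 redo_depth=0
After op 5 (undo): buf='dog' undo_depth=1 redo_depth=1
After op 6 (type): buf='dogok' undo_depth=2 redo_depth=0
After op 7 (type): buf='dogokbar' undo_depth=3 redo_depth=0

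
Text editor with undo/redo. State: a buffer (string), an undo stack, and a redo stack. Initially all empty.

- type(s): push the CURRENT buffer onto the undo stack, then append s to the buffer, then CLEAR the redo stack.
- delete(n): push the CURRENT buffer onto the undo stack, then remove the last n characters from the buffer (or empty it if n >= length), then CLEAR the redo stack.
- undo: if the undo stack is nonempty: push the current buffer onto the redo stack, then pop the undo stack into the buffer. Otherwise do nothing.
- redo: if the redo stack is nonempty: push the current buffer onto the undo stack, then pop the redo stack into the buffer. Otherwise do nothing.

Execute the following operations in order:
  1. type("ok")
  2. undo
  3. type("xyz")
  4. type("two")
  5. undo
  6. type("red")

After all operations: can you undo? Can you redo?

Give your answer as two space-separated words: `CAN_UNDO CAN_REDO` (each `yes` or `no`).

After op 1 (type): buf='ok' undo_depth=1 redo_depth=0
After op 2 (undo): buf='(empty)' undo_depth=0 redo_depth=1
After op 3 (type): buf='xyz' undo_depth=1 redo_depth=0
After op 4 (type): buf='xyztwo' undo_depth=2 redo_depth=0
After op 5 (undo): buf='xyz' undo_depth=1 redo_depth=1
After op 6 (type): buf='xyzred' undo_depth=2 redo_depth=0

Answer: yes no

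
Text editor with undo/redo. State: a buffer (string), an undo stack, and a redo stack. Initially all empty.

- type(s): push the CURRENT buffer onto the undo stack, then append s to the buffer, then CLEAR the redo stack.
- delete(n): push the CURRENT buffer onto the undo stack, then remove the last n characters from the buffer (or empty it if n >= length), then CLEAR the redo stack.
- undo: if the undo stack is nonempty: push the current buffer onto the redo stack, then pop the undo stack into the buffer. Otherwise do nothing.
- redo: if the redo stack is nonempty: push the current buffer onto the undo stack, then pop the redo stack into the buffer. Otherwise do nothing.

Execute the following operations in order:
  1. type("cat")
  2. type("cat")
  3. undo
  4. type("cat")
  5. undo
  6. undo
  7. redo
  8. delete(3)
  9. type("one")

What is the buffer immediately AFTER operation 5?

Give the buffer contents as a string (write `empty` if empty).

After op 1 (type): buf='cat' undo_depth=1 redo_depth=0
After op 2 (type): buf='catcat' undo_depth=2 redo_depth=0
After op 3 (undo): buf='cat' undo_depth=1 redo_depth=1
After op 4 (type): buf='catcat' undo_depth=2 redo_depth=0
After op 5 (undo): buf='cat' undo_depth=1 redo_depth=1

Answer: cat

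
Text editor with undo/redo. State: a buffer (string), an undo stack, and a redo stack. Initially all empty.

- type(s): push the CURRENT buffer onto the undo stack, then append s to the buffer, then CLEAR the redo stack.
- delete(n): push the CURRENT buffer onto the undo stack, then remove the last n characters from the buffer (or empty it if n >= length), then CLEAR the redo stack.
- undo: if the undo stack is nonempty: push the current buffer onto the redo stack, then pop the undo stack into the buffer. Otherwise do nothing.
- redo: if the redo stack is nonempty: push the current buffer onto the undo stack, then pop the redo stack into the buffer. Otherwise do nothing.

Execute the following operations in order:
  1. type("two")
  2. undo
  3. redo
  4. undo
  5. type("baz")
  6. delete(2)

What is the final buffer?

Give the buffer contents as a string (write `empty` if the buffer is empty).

After op 1 (type): buf='two' undo_depth=1 redo_depth=0
After op 2 (undo): buf='(empty)' undo_depth=0 redo_depth=1
After op 3 (redo): buf='two' undo_depth=1 redo_depth=0
After op 4 (undo): buf='(empty)' undo_depth=0 redo_depth=1
After op 5 (type): buf='baz' undo_depth=1 redo_depth=0
After op 6 (delete): buf='b' undo_depth=2 redo_depth=0

Answer: b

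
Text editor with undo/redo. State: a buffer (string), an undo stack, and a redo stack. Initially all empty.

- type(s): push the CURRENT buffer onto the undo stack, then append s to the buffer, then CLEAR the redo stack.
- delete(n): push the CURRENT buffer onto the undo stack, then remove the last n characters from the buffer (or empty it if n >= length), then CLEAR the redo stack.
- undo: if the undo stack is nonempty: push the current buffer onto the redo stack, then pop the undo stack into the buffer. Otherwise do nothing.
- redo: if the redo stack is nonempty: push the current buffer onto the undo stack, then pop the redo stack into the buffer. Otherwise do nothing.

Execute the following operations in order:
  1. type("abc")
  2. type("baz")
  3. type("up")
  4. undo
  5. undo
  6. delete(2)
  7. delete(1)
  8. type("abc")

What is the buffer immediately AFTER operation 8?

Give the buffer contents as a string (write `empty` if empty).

After op 1 (type): buf='abc' undo_depth=1 redo_depth=0
After op 2 (type): buf='abcbaz' undo_depth=2 redo_depth=0
After op 3 (type): buf='abcbazup' undo_depth=3 redo_depth=0
After op 4 (undo): buf='abcbaz' undo_depth=2 redo_depth=1
After op 5 (undo): buf='abc' undo_depth=1 redo_depth=2
After op 6 (delete): buf='a' undo_depth=2 redo_depth=0
After op 7 (delete): buf='(empty)' undo_depth=3 redo_depth=0
After op 8 (type): buf='abc' undo_depth=4 redo_depth=0

Answer: abc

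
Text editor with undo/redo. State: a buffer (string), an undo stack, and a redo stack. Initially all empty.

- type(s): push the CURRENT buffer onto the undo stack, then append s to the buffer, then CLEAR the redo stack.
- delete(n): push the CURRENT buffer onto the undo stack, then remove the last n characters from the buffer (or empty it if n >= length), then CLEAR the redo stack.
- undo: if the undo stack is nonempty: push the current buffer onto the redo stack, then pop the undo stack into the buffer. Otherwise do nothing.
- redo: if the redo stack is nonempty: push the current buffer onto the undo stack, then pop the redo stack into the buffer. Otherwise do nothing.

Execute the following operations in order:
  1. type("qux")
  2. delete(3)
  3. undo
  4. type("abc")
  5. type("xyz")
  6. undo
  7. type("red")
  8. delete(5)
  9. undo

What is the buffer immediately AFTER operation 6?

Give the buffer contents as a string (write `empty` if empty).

After op 1 (type): buf='qux' undo_depth=1 redo_depth=0
After op 2 (delete): buf='(empty)' undo_depth=2 redo_depth=0
After op 3 (undo): buf='qux' undo_depth=1 redo_depth=1
After op 4 (type): buf='quxabc' undo_depth=2 redo_depth=0
After op 5 (type): buf='quxabcxyz' undo_depth=3 redo_depth=0
After op 6 (undo): buf='quxabc' undo_depth=2 redo_depth=1

Answer: quxabc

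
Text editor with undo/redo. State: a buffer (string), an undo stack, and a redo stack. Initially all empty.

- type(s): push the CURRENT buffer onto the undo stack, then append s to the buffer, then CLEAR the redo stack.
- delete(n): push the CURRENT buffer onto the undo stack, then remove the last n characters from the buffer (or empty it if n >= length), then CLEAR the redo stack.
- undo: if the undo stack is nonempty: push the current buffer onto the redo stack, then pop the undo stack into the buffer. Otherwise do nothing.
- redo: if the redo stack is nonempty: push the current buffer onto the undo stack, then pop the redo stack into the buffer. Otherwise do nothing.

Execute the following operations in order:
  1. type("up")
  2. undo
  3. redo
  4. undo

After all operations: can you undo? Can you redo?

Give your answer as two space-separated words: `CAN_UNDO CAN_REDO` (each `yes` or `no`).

After op 1 (type): buf='up' undo_depth=1 redo_depth=0
After op 2 (undo): buf='(empty)' undo_depth=0 redo_depth=1
After op 3 (redo): buf='up' undo_depth=1 redo_depth=0
After op 4 (undo): buf='(empty)' undo_depth=0 redo_depth=1

Answer: no yes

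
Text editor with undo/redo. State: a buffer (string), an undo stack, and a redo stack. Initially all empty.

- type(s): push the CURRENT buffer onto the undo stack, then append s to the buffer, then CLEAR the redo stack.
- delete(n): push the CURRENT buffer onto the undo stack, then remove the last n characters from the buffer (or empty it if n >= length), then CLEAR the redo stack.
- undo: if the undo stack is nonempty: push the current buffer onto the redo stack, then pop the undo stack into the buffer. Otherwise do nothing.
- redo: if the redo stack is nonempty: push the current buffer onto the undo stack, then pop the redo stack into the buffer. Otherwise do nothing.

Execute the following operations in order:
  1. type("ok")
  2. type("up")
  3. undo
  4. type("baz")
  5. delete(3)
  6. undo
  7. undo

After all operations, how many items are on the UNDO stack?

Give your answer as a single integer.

Answer: 1

Derivation:
After op 1 (type): buf='ok' undo_depth=1 redo_depth=0
After op 2 (type): buf='okup' undo_depth=2 redo_depth=0
After op 3 (undo): buf='ok' undo_depth=1 redo_depth=1
After op 4 (type): buf='okbaz' undo_depth=2 redo_depth=0
After op 5 (delete): buf='ok' undo_depth=3 redo_depth=0
After op 6 (undo): buf='okbaz' undo_depth=2 redo_depth=1
After op 7 (undo): buf='ok' undo_depth=1 redo_depth=2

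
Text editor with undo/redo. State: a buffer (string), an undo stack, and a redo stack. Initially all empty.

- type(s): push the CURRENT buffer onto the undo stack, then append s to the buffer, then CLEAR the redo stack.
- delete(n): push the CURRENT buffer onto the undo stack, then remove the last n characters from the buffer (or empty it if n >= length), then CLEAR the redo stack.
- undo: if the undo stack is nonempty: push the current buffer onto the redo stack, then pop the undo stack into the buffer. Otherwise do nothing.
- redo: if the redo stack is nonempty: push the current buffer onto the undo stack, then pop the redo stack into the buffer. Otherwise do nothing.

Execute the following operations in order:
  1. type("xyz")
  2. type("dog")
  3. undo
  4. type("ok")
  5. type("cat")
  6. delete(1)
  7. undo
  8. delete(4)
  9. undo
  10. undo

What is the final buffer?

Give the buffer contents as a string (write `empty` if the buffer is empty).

Answer: xyzok

Derivation:
After op 1 (type): buf='xyz' undo_depth=1 redo_depth=0
After op 2 (type): buf='xyzdog' undo_depth=2 redo_depth=0
After op 3 (undo): buf='xyz' undo_depth=1 redo_depth=1
After op 4 (type): buf='xyzok' undo_depth=2 redo_depth=0
After op 5 (type): buf='xyzokcat' undo_depth=3 redo_depth=0
After op 6 (delete): buf='xyzokca' undo_depth=4 redo_depth=0
After op 7 (undo): buf='xyzokcat' undo_depth=3 redo_depth=1
After op 8 (delete): buf='xyzo' undo_depth=4 redo_depth=0
After op 9 (undo): buf='xyzokcat' undo_depth=3 redo_depth=1
After op 10 (undo): buf='xyzok' undo_depth=2 redo_depth=2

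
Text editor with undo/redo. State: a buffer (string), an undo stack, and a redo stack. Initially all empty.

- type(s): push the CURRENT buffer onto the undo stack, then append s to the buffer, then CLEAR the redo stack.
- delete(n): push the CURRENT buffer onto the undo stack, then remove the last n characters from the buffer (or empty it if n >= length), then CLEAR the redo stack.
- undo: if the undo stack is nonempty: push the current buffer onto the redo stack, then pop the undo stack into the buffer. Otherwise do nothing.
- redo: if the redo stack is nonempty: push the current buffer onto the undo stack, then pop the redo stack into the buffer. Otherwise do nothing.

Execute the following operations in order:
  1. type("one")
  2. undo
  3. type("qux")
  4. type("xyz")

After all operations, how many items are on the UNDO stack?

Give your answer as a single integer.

Answer: 2

Derivation:
After op 1 (type): buf='one' undo_depth=1 redo_depth=0
After op 2 (undo): buf='(empty)' undo_depth=0 redo_depth=1
After op 3 (type): buf='qux' undo_depth=1 redo_depth=0
After op 4 (type): buf='quxxyz' undo_depth=2 redo_depth=0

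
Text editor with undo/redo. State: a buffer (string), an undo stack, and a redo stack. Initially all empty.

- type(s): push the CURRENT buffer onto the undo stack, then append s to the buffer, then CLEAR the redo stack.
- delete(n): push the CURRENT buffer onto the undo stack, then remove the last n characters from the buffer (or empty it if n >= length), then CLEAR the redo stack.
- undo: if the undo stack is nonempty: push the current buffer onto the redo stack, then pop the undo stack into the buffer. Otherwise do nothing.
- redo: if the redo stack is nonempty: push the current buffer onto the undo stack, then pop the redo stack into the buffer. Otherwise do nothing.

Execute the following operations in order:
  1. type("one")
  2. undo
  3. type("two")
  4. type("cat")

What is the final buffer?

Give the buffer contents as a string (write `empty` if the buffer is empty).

Answer: twocat

Derivation:
After op 1 (type): buf='one' undo_depth=1 redo_depth=0
After op 2 (undo): buf='(empty)' undo_depth=0 redo_depth=1
After op 3 (type): buf='two' undo_depth=1 redo_depth=0
After op 4 (type): buf='twocat' undo_depth=2 redo_depth=0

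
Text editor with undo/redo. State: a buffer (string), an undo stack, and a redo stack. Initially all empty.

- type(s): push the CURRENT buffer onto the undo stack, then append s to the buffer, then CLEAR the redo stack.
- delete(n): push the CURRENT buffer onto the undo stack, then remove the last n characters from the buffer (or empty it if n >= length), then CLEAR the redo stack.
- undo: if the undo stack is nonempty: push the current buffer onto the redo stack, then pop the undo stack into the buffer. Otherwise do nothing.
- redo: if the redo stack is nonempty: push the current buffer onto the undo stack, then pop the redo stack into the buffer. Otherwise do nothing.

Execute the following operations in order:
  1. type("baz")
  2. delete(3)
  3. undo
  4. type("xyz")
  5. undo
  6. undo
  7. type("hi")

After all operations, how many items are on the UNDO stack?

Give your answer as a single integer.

Answer: 1

Derivation:
After op 1 (type): buf='baz' undo_depth=1 redo_depth=0
After op 2 (delete): buf='(empty)' undo_depth=2 redo_depth=0
After op 3 (undo): buf='baz' undo_depth=1 redo_depth=1
After op 4 (type): buf='bazxyz' undo_depth=2 redo_depth=0
After op 5 (undo): buf='baz' undo_depth=1 redo_depth=1
After op 6 (undo): buf='(empty)' undo_depth=0 redo_depth=2
After op 7 (type): buf='hi' undo_depth=1 redo_depth=0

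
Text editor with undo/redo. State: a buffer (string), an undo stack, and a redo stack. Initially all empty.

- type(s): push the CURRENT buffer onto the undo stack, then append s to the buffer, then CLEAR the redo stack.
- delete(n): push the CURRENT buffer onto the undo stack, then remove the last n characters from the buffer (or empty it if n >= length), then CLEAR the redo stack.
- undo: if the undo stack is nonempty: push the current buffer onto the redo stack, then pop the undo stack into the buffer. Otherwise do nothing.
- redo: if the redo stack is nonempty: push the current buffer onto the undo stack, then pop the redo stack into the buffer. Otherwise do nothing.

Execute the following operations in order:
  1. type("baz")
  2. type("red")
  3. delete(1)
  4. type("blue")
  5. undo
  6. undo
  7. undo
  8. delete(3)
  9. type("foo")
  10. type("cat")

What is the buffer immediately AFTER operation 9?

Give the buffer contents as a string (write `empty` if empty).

Answer: foo

Derivation:
After op 1 (type): buf='baz' undo_depth=1 redo_depth=0
After op 2 (type): buf='bazred' undo_depth=2 redo_depth=0
After op 3 (delete): buf='bazre' undo_depth=3 redo_depth=0
After op 4 (type): buf='bazreblue' undo_depth=4 redo_depth=0
After op 5 (undo): buf='bazre' undo_depth=3 redo_depth=1
After op 6 (undo): buf='bazred' undo_depth=2 redo_depth=2
After op 7 (undo): buf='baz' undo_depth=1 redo_depth=3
After op 8 (delete): buf='(empty)' undo_depth=2 redo_depth=0
After op 9 (type): buf='foo' undo_depth=3 redo_depth=0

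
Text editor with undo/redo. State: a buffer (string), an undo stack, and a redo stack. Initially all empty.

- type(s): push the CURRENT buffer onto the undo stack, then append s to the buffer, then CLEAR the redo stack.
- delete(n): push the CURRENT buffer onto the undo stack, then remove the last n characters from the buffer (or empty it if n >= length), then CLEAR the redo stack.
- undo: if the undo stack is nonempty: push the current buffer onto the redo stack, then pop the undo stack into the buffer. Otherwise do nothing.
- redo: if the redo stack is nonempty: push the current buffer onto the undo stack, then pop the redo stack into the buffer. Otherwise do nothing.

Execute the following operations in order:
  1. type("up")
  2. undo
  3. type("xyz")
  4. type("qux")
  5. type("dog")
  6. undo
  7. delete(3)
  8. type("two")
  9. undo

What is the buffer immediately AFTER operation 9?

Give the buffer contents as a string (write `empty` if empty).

Answer: xyz

Derivation:
After op 1 (type): buf='up' undo_depth=1 redo_depth=0
After op 2 (undo): buf='(empty)' undo_depth=0 redo_depth=1
After op 3 (type): buf='xyz' undo_depth=1 redo_depth=0
After op 4 (type): buf='xyzqux' undo_depth=2 redo_depth=0
After op 5 (type): buf='xyzquxdog' undo_depth=3 redo_depth=0
After op 6 (undo): buf='xyzqux' undo_depth=2 redo_depth=1
After op 7 (delete): buf='xyz' undo_depth=3 redo_depth=0
After op 8 (type): buf='xyztwo' undo_depth=4 redo_depth=0
After op 9 (undo): buf='xyz' undo_depth=3 redo_depth=1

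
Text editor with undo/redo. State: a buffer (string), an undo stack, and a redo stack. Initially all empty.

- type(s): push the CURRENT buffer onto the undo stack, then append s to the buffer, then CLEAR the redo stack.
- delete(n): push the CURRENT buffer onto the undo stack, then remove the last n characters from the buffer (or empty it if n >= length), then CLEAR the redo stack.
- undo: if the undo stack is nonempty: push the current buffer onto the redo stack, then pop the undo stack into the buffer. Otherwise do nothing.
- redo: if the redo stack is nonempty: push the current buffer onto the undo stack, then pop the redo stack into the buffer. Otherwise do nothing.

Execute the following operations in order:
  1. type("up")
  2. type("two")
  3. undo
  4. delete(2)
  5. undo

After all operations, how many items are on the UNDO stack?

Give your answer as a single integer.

Answer: 1

Derivation:
After op 1 (type): buf='up' undo_depth=1 redo_depth=0
After op 2 (type): buf='uptwo' undo_depth=2 redo_depth=0
After op 3 (undo): buf='up' undo_depth=1 redo_depth=1
After op 4 (delete): buf='(empty)' undo_depth=2 redo_depth=0
After op 5 (undo): buf='up' undo_depth=1 redo_depth=1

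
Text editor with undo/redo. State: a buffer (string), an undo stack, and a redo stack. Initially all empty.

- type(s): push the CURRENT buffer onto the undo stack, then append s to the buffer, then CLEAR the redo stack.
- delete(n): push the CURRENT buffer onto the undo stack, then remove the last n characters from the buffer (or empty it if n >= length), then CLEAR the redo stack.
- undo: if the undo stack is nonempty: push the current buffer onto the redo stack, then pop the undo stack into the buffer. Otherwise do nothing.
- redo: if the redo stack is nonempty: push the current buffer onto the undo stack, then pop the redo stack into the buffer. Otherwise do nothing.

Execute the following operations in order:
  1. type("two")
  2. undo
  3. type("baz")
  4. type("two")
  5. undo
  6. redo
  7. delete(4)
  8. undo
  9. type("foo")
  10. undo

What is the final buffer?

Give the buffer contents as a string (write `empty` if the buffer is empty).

After op 1 (type): buf='two' undo_depth=1 redo_depth=0
After op 2 (undo): buf='(empty)' undo_depth=0 redo_depth=1
After op 3 (type): buf='baz' undo_depth=1 redo_depth=0
After op 4 (type): buf='baztwo' undo_depth=2 redo_depth=0
After op 5 (undo): buf='baz' undo_depth=1 redo_depth=1
After op 6 (redo): buf='baztwo' undo_depth=2 redo_depth=0
After op 7 (delete): buf='ba' undo_depth=3 redo_depth=0
After op 8 (undo): buf='baztwo' undo_depth=2 redo_depth=1
After op 9 (type): buf='baztwofoo' undo_depth=3 redo_depth=0
After op 10 (undo): buf='baztwo' undo_depth=2 redo_depth=1

Answer: baztwo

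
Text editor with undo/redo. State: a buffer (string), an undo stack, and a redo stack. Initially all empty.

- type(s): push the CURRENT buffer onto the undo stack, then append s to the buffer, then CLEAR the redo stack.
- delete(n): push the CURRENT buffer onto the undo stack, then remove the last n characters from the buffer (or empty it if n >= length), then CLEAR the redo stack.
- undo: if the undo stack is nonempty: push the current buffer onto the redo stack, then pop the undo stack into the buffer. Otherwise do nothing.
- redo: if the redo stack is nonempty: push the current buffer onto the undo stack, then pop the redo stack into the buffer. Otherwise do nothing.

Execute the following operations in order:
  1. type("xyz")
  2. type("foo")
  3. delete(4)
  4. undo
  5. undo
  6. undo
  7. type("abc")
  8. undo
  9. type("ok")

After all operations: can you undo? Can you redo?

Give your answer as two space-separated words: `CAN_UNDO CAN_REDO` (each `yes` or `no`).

Answer: yes no

Derivation:
After op 1 (type): buf='xyz' undo_depth=1 redo_depth=0
After op 2 (type): buf='xyzfoo' undo_depth=2 redo_depth=0
After op 3 (delete): buf='xy' undo_depth=3 redo_depth=0
After op 4 (undo): buf='xyzfoo' undo_depth=2 redo_depth=1
After op 5 (undo): buf='xyz' undo_depth=1 redo_depth=2
After op 6 (undo): buf='(empty)' undo_depth=0 redo_depth=3
After op 7 (type): buf='abc' undo_depth=1 redo_depth=0
After op 8 (undo): buf='(empty)' undo_depth=0 redo_depth=1
After op 9 (type): buf='ok' undo_depth=1 redo_depth=0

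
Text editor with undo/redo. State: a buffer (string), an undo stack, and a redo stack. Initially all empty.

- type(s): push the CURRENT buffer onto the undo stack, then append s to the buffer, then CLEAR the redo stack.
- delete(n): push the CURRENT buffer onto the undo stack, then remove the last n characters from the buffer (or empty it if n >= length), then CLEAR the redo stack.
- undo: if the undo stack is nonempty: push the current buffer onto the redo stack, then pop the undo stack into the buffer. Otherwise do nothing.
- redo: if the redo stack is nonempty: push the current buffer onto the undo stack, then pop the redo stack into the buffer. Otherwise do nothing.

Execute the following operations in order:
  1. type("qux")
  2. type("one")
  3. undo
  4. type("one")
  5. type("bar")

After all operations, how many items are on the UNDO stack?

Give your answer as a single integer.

Answer: 3

Derivation:
After op 1 (type): buf='qux' undo_depth=1 redo_depth=0
After op 2 (type): buf='quxone' undo_depth=2 redo_depth=0
After op 3 (undo): buf='qux' undo_depth=1 redo_depth=1
After op 4 (type): buf='quxone' undo_depth=2 redo_depth=0
After op 5 (type): buf='quxonebar' undo_depth=3 redo_depth=0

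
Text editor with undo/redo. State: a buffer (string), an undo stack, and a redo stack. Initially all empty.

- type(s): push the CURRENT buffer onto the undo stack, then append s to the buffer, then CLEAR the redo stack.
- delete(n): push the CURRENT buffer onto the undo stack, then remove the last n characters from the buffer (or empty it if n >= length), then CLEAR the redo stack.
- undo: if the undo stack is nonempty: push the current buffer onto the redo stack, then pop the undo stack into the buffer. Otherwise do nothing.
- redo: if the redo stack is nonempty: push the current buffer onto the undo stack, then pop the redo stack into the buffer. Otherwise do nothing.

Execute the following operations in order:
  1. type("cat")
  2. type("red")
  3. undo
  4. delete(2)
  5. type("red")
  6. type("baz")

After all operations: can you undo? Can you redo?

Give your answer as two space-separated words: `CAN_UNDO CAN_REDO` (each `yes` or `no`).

Answer: yes no

Derivation:
After op 1 (type): buf='cat' undo_depth=1 redo_depth=0
After op 2 (type): buf='catred' undo_depth=2 redo_depth=0
After op 3 (undo): buf='cat' undo_depth=1 redo_depth=1
After op 4 (delete): buf='c' undo_depth=2 redo_depth=0
After op 5 (type): buf='cred' undo_depth=3 redo_depth=0
After op 6 (type): buf='credbaz' undo_depth=4 redo_depth=0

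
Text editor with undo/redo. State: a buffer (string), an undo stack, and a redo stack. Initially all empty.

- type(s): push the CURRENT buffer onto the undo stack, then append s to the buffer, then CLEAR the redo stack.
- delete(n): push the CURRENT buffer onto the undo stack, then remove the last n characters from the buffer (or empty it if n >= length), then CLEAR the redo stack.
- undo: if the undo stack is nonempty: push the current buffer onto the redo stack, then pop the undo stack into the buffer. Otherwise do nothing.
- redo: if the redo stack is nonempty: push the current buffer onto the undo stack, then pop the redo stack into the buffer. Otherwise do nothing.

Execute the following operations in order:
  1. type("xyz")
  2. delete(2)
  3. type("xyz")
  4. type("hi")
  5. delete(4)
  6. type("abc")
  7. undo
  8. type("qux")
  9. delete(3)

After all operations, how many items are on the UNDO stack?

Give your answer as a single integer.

Answer: 7

Derivation:
After op 1 (type): buf='xyz' undo_depth=1 redo_depth=0
After op 2 (delete): buf='x' undo_depth=2 redo_depth=0
After op 3 (type): buf='xxyz' undo_depth=3 redo_depth=0
After op 4 (type): buf='xxyzhi' undo_depth=4 redo_depth=0
After op 5 (delete): buf='xx' undo_depth=5 redo_depth=0
After op 6 (type): buf='xxabc' undo_depth=6 redo_depth=0
After op 7 (undo): buf='xx' undo_depth=5 redo_depth=1
After op 8 (type): buf='xxqux' undo_depth=6 redo_depth=0
After op 9 (delete): buf='xx' undo_depth=7 redo_depth=0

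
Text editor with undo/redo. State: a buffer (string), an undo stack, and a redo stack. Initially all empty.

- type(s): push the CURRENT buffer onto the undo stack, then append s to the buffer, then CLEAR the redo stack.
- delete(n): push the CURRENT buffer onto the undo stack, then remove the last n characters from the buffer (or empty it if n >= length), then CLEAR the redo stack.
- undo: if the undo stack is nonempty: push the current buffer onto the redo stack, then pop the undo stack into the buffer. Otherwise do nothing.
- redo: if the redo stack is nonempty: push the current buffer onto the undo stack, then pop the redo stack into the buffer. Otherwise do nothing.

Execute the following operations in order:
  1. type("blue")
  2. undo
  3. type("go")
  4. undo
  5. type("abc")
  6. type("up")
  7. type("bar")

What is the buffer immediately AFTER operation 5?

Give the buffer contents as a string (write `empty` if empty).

After op 1 (type): buf='blue' undo_depth=1 redo_depth=0
After op 2 (undo): buf='(empty)' undo_depth=0 redo_depth=1
After op 3 (type): buf='go' undo_depth=1 redo_depth=0
After op 4 (undo): buf='(empty)' undo_depth=0 redo_depth=1
After op 5 (type): buf='abc' undo_depth=1 redo_depth=0

Answer: abc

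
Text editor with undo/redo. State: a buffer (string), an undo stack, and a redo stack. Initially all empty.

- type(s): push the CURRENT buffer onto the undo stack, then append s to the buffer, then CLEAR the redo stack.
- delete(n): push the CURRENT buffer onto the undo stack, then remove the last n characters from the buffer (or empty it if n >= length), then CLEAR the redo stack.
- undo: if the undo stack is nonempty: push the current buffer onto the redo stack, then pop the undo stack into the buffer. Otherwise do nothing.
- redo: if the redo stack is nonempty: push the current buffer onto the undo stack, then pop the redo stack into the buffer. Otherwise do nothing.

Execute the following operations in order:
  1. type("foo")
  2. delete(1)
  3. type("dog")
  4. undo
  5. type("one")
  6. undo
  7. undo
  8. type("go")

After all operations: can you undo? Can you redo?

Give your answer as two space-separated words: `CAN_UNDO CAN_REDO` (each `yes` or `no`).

After op 1 (type): buf='foo' undo_depth=1 redo_depth=0
After op 2 (delete): buf='fo' undo_depth=2 redo_depth=0
After op 3 (type): buf='fodog' undo_depth=3 redo_depth=0
After op 4 (undo): buf='fo' undo_depth=2 redo_depth=1
After op 5 (type): buf='foone' undo_depth=3 redo_depth=0
After op 6 (undo): buf='fo' undo_depth=2 redo_depth=1
After op 7 (undo): buf='foo' undo_depth=1 redo_depth=2
After op 8 (type): buf='foogo' undo_depth=2 redo_depth=0

Answer: yes no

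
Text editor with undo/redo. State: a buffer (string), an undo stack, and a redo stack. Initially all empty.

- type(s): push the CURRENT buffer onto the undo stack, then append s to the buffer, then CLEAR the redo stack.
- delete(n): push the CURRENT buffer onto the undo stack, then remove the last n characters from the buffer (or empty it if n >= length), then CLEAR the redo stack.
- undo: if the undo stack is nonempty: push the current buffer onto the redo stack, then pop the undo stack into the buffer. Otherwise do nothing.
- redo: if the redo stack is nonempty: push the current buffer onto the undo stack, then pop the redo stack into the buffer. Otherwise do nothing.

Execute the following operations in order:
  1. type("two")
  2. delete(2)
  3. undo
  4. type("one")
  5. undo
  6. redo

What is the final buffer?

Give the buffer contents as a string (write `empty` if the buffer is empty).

Answer: twoone

Derivation:
After op 1 (type): buf='two' undo_depth=1 redo_depth=0
After op 2 (delete): buf='t' undo_depth=2 redo_depth=0
After op 3 (undo): buf='two' undo_depth=1 redo_depth=1
After op 4 (type): buf='twoone' undo_depth=2 redo_depth=0
After op 5 (undo): buf='two' undo_depth=1 redo_depth=1
After op 6 (redo): buf='twoone' undo_depth=2 redo_depth=0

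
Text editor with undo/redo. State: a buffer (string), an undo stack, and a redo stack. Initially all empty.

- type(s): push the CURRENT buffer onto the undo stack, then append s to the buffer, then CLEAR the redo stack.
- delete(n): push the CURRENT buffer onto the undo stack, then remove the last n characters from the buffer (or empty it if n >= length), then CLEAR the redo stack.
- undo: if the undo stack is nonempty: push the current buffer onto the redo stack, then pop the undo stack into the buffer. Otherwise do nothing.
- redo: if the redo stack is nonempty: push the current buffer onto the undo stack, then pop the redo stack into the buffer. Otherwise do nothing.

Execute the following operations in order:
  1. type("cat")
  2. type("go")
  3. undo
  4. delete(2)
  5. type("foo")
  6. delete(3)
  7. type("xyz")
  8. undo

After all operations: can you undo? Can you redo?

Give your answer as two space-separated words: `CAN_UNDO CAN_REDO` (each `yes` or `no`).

Answer: yes yes

Derivation:
After op 1 (type): buf='cat' undo_depth=1 redo_depth=0
After op 2 (type): buf='catgo' undo_depth=2 redo_depth=0
After op 3 (undo): buf='cat' undo_depth=1 redo_depth=1
After op 4 (delete): buf='c' undo_depth=2 redo_depth=0
After op 5 (type): buf='cfoo' undo_depth=3 redo_depth=0
After op 6 (delete): buf='c' undo_depth=4 redo_depth=0
After op 7 (type): buf='cxyz' undo_depth=5 redo_depth=0
After op 8 (undo): buf='c' undo_depth=4 redo_depth=1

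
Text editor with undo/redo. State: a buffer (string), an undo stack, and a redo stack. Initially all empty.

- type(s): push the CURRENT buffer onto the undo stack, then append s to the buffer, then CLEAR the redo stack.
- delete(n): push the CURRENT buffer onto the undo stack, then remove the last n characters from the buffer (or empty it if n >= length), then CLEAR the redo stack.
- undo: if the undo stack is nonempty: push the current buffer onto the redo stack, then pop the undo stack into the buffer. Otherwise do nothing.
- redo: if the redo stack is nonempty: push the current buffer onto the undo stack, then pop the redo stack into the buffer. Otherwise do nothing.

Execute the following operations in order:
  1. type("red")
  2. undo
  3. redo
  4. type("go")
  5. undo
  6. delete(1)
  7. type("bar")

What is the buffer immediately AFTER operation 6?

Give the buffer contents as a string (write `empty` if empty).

After op 1 (type): buf='red' undo_depth=1 redo_depth=0
After op 2 (undo): buf='(empty)' undo_depth=0 redo_depth=1
After op 3 (redo): buf='red' undo_depth=1 redo_depth=0
After op 4 (type): buf='redgo' undo_depth=2 redo_depth=0
After op 5 (undo): buf='red' undo_depth=1 redo_depth=1
After op 6 (delete): buf='re' undo_depth=2 redo_depth=0

Answer: re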